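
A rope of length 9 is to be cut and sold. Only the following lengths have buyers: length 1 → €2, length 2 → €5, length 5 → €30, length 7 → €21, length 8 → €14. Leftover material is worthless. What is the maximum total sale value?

40

Build best[k] bottom-up: best[k] = max over allowed piece i of (p[i] + best[k−i]).
best[1] = 2
best[2] = 5
best[3] = 7  (first piece 1, then best[2]=5)
best[4] = 10  (first piece 2, then best[2]=5)
best[5] = 30
best[6] = 32  (first piece 1, then best[5]=30)
best[7] = 35  (first piece 2, then best[5]=30)
best[8] = 37  (first piece 1, then best[7]=35)
best[9] = 40  (first piece 2, then best[7]=35)
One optimal cutting: 5 + 2 + 2 → €40.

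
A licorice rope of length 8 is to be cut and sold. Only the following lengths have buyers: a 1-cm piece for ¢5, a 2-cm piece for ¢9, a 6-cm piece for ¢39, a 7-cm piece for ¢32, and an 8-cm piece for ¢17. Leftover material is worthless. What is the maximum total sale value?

49

Build r[k] bottom-up: r[k] = max over allowed piece i of (p[i] + r[k−i]).
r[1] = 5
r[2] = max(5+5, 9+0) = 10
r[3] = max(5+10, 9+5) = 15
r[4] = max(5+15, 9+10) = 20
r[5] = max(5+20, 9+15) = 25
r[6] = max(5+25, 9+20, 39+0) = 39
r[7] = max(5+39, 9+25, 39+5, 32+0) = 44
r[8] = max(5+44, 9+39, 39+10, 32+5, 17+0) = 49
One optimal cutting: 6 + 1 + 1 → ¢49.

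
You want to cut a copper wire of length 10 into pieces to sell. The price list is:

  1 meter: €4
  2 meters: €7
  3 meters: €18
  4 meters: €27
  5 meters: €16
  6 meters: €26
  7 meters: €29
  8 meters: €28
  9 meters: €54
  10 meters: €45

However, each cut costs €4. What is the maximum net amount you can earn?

Build net[k] bottom-up: net[k] = max over allowed piece i of (p[i] + net[k−i]) − 4 per cut.
net[1] = 4
net[2] = max(4+4-4, 7+0) = 7
net[3] = max(4+7-4, 7+4-4, 18+0) = 18
net[4] = max(4+18-4, 7+7-4, 18+4-4, 27+0) = 27
net[5] = max(4+27-4, 7+18-4, 18+7-4, 27+4-4, 16+0) = 27
net[6] = max(4+27-4, 7+27-4, 18+18-4, 27+7-4, 16+4-4, 26+0) = 32
net[7] = max(4+32-4, 7+27-4, 18+27-4, …, 26+4-4, 29+0) = 41
net[8] = max(4+41-4, 7+32-4, 18+27-4, …, 29+4-4, 28+0) = 50
net[9] = max(4+50-4, 7+41-4, 18+32-4, …, 28+4-4, 54+0) = 54
net[10] = max(4+54-4, 7+50-4, 18+41-4, …, 54+4-4, 45+0) = 55
One optimal plan: pieces 4 + 3 + 3 (2 cuts) → €63 − €8 = €55.

55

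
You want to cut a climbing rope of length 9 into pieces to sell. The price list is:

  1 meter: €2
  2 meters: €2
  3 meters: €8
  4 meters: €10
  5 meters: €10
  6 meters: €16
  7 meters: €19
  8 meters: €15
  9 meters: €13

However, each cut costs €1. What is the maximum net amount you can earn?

Let v[k] be the best obtainable value from length k. For each k, try every first piece i and keep the best of price[i] + v[k−i] minus the 1 cut fee when i<k.
v[1] = 2
v[2] = 3  (first piece 1, then v[1]=2)
v[3] = 8
v[4] = 10
v[5] = 11  (first piece 1, then v[4]=10)
v[6] = 16
v[7] = 19
v[8] = 20  (first piece 1, then v[7]=19)
v[9] = 23  (first piece 3, then v[6]=16)
One optimal plan: pieces 6 + 3 (1 cut) → €24 − €1 = €23.

23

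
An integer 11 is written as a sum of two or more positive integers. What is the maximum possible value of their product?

Let P[k] be the best product for length k (with at least one cut). For each first piece i, the rest contributes max(k−i, P[k−i]).
Small cases: P[2]=1, P[3]=2, P[4]=4, P[5]=6.
P[6] = 3×max(3,2) = 3×3 = 9
P[7] = 2×max(5,6) = 2×6 = 12
P[8] = 2×max(6,9) = 2×9 = 18
P[9] = 3×max(6,9) = 3×9 = 27
P[10] = 2×max(8,18) = 2×18 = 36
P[11] = 2×max(9,27) = 2×27 = 54
One optimal split: 3 + 3 + 3 + 2; product 3×3×3×2 = 54.

54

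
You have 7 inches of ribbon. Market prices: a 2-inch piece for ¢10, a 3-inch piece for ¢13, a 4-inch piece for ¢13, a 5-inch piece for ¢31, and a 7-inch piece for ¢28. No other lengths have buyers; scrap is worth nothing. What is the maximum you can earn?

41

Consider every possible first cut. best[k] is the best of p[i]+best[k−i] over all sellable i≤k.
best[1] = 0
best[2] = 10
best[3] = 13
best[4] = 20  (first piece 2, then best[2]=10)
best[5] = 31
best[6] = 31
best[7] = 41  (first piece 2, then best[5]=31)
One optimal cutting: 5 + 2 → ¢41.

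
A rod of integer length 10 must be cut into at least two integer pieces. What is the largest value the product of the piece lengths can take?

36

Let g[k] be the best product for length k (with at least one cut). For each first piece i, the rest contributes max(k−i, g[k−i]).
g[2] = 1*max(1,0) = 1*1 = 1
g[3] = max(1*2, 2*1) = 2
g[4] = max(1*3, 2*2, 3*1) = 4
g[5] = max(1*4, 2*3, 3*2, 4*1) = 6
g[6] = max(1*6, 2*4, 3*3, 4*2, 5*1) = 9
g[7] = max(1*9, 2*6, 3*4, 4*3, 5*2, 6*1) = 12
g[8] = max(1*12, 2*9, 3*6, …, 6*2, 7*1) = 18
g[9] = max(1*18, 2*12, 3*9, …, 7*2, 8*1) = 27
g[10] = max(1*27, 2*18, 3*12, …, 8*2, 9*1) = 36
One optimal split: 3 + 3 + 2 + 2; product 3*3*2*2 = 36.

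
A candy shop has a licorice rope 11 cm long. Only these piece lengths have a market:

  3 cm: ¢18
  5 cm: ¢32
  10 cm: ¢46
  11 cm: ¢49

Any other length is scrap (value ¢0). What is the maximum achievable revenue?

Let best[k] be the best obtainable value from length k. For each k, try every first piece i and keep the best of price[i] + best[k−i].
best[1] = 0
best[2] = 0
best[3] = 18
best[4] = 18
best[5] = max(18+0, 32+0) = 32
best[6] = max(18+18, 32+0) = 36
best[7] = max(18+18, 32+0) = 36
best[8] = max(18+32, 32+18) = 50
best[9] = max(18+36, 32+18) = 54
best[10] = max(18+36, 32+32, 46+0) = 64
best[11] = max(18+50, 32+36, 46+0, 49+0) = 68
One optimal cutting: 5 + 3 + 3 → ¢68.

68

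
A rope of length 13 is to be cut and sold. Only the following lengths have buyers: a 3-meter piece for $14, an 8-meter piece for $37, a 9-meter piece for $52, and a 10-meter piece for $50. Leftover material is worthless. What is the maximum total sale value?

Consider every possible first cut. best[k] is the best of p[i]+best[k−i] over all sellable i≤k.
best[1] = 0
best[2] = 0
best[3] = 14
best[4] = 14
best[5] = 14
best[6] = 28  (first piece 3, then best[3]=14)
best[7] = 28
best[8] = 37
best[9] = 52
best[10] = 52
best[11] = 52
best[12] = 66  (first piece 3, then best[9]=52)
best[13] = 66
One optimal cutting: pieces 9 + 3 with 1 meter of scrap → $66.

66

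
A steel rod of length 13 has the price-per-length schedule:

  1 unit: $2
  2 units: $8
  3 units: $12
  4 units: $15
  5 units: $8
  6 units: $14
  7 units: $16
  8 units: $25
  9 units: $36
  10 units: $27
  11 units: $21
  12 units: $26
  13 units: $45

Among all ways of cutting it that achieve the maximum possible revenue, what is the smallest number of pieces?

Build r[k] bottom-up: r[k] = max over allowed piece i of (p[i] + r[k−i]).
r[1] = 2
r[2] = max(2+2, 8+0) = 8
r[3] = max(2+8, 8+2, 12+0) = 12
r[4] = max(2+12, 8+8, 12+2, 15+0) = 16
r[5] = max(2+16, 8+12, 12+8, 15+2, 8+0) = 20
r[6] = max(2+20, 8+16, 12+12, 15+8, 8+2, 14+0) = 24
r[7] = max(2+24, 8+20, 12+16, …, 14+2, 16+0) = 28
r[8] = max(2+28, 8+24, 12+20, …, 16+2, 25+0) = 32
r[9] = max(2+32, 8+28, 12+24, …, 25+2, 36+0) = 36
r[10] = max(2+36, 8+32, 12+28, …, 36+2, 27+0) = 40
r[11] = max(2+40, 8+36, 12+32, …, 27+2, 21+0) = 44
r[12] = max(2+44, 8+40, 12+36, …, 21+2, 26+0) = 48
r[13] = max(2+48, 8+44, 12+40, …, 26+2, 45+0) = 52
Maximum revenue is $52.
Now minimize piece count subject to staying optimal: for each k, pieces[k] = 1 + min over i with p[i]+r[k−i]=r[k] of pieces[k−i].
pieces[10] = 4
pieces[11] = 2
pieces[12] = 2
pieces[13] = 3

3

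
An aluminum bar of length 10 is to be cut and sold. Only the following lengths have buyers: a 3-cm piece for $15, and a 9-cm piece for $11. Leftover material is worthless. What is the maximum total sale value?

45

Let f[k] be the best obtainable value from length k. For each k, try every first piece i and keep the best of price[i] + f[k−i].
f[1] = 0
f[2] = 0
f[3] = 15
f[4] = 15
f[5] = 15
f[6] = 30  (first piece 3, then f[3]=15)
f[7] = 30
f[8] = 30
f[9] = max(15+30, 11+0) = 45
f[10] = max(15+30, 11+0) = 45
One optimal cutting: pieces 3 + 3 + 3 with 1 cm of scrap → $45.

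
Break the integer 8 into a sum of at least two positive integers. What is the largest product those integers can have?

Define prod[k] = max over 1≤i<k of i · max(k−i, prod[k−i]); the inner max lets the remainder stay uncut if that's better.
prod[2] = 1·max(1,0) = 1·1 = 1
prod[3] = 1·max(2,1) = 1·2 = 2
prod[4] = 2·max(2,1) = 2·2 = 4
prod[5] = 2·max(3,2) = 2·3 = 6
prod[6] = 3·max(3,2) = 3·3 = 9
prod[7] = 2·max(5,6) = 2·6 = 12
prod[8] = 2·max(6,9) = 2·9 = 18
One optimal split: 3 + 3 + 2; product 3·3·2 = 18.

18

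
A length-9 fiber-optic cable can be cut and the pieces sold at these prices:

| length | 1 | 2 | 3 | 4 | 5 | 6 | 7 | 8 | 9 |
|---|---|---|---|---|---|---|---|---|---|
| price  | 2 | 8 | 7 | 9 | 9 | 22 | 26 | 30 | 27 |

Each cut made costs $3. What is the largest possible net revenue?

Consider every possible first cut. net[k] is the best of p[i]+net[k−i] over all sellable i≤k, charging 3 whenever i<k.
net[1] = 2
net[2] = max(2+2-3, 8+0) = 8
net[3] = max(2+8-3, 8+2-3, 7+0) = 7
net[4] = max(2+7-3, 8+8-3, 7+2-3, 9+0) = 13
net[5] = max(2+13-3, 8+7-3, 7+8-3, 9+2-3, 9+0) = 12
net[6] = max(2+12-3, 8+13-3, 7+7-3, 9+8-3, 9+2-3, 22+0) = 22
net[7] = max(2+22-3, 8+12-3, 7+13-3, …, 22+2-3, 26+0) = 26
net[8] = max(2+26-3, 8+22-3, 7+12-3, …, 26+2-3, 30+0) = 30
net[9] = max(2+30-3, 8+26-3, 7+22-3, …, 30+2-3, 27+0) = 31
One optimal plan: pieces 7 + 2 (1 cut) → $34 − $3 = $31.

31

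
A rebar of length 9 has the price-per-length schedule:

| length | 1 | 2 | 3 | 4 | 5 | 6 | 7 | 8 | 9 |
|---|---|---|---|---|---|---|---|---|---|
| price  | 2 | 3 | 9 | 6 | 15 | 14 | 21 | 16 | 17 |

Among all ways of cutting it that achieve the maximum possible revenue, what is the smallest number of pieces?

Build r[k] bottom-up: r[k] = max over allowed piece i of (p[i] + r[k−i]).
r[1] = 2
r[2] = max(2+2, 3+0) = 4
r[3] = max(2+4, 3+2, 9+0) = 9
r[4] = max(2+9, 3+4, 9+2, 6+0) = 11
r[5] = max(2+11, 3+9, 9+4, 6+2, 15+0) = 15
r[6] = max(2+15, 3+11, 9+9, 6+4, 15+2, 14+0) = 18
r[7] = max(2+18, 3+15, 9+11, …, 14+2, 21+0) = 21
r[8] = max(2+21, 3+18, 9+15, …, 21+2, 16+0) = 24
r[9] = max(2+24, 3+21, 9+18, …, 16+2, 17+0) = 27
Maximum revenue is ₹27.
Now minimize piece count subject to staying optimal: for each k, pieces[k] = 1 + min over i with p[i]+r[k−i]=r[k] of pieces[k−i].
pieces[6] = 2
pieces[7] = 1
pieces[8] = 2
pieces[9] = 3

3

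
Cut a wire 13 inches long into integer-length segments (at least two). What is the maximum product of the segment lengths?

Fill P[k] for k=2..13: at each k try every first piece i and multiply by the better of (k−i) uncut or P[k−i].
P[2] = 1×max(1,0) = 1×1 = 1
P[3] = max(1×2, 2×1) = 2
P[4] = max(1×3, 2×2, 3×1) = 4
P[5] = max(1×4, 2×3, 3×2, 4×1) = 6
P[6] = max(1×6, 2×4, 3×3, 4×2, 5×1) = 9
P[7] = max(1×9, 2×6, 3×4, 4×3, 5×2, 6×1) = 12
P[8] = max(1×12, 2×9, 3×6, …, 6×2, 7×1) = 18
P[9] = max(1×18, 2×12, 3×9, …, 7×2, 8×1) = 27
P[10] = max(1×27, 2×18, 3×12, …, 8×2, 9×1) = 36
P[11] = max(1×36, 2×27, 3×18, …, 9×2, 10×1) = 54
P[12] = max(1×54, 2×36, 3×27, …, 10×2, 11×1) = 81
P[13] = max(1×81, 2×54, 3×36, …, 11×2, 12×1) = 108
One optimal split: 3 + 3 + 3 + 2 + 2; product 3×3×3×2×2 = 108.

108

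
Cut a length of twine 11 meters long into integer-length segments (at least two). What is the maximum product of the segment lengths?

54

Fill P[k] for k=2..11: at each k try every first piece i and multiply by the better of (k−i) uncut or P[k−i].
P[2] = 1·max(1,0) = 1·1 = 1
P[3] = 1·max(2,1) = 1·2 = 2
P[4] = 2·max(2,1) = 2·2 = 4
P[5] = 2·max(3,2) = 2·3 = 6
P[6] = 3·max(3,2) = 3·3 = 9
P[7] = 2·max(5,6) = 2·6 = 12
P[8] = 2·max(6,9) = 2·9 = 18
P[9] = 3·max(6,9) = 3·9 = 27
P[10] = 2·max(8,18) = 2·18 = 36
P[11] = 2·max(9,27) = 2·27 = 54
One optimal split: 3 + 3 + 3 + 2; product 3·3·3·2 = 54.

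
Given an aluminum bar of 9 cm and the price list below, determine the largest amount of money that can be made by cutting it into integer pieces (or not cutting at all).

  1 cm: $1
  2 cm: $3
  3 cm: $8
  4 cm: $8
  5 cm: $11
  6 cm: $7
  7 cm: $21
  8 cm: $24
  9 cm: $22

25

Let best[k] be the best obtainable value from length k. For each k, try every first piece i and keep the best of price[i] + best[k−i].
best[1] = 1
best[2] = 3
best[3] = 8
best[4] = 9  (first piece 1, then best[3]=8)
best[5] = 11  (first piece 2, then best[3]=8)
best[6] = 16  (first piece 3, then best[3]=8)
best[7] = 21
best[8] = 24
best[9] = 25  (first piece 1, then best[8]=24)
One optimal cutting: 8 + 1 → $24 + $1 = $25.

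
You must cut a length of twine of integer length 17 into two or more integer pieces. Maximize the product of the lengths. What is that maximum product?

486

Define m[k] = max over 1≤i<k of i · max(k−i, m[k−i]); the inner max lets the remainder stay uncut if that's better.
Small cases: m[2]=1, m[3]=2, m[4]=4, m[5]=6, m[6]=9, m[7]=12, m[8]=18, m[9]=27.
m[10] = 2·max(8,18) = 2·18 = 36
m[11] = 2·max(9,27) = 2·27 = 54
m[12] = 3·max(9,27) = 3·27 = 81
m[13] = 2·max(11,54) = 2·54 = 108
m[14] = 2·max(12,81) = 2·81 = 162
m[15] = 3·max(12,81) = 3·81 = 243
m[16] = 2·max(14,162) = 2·162 = 324
m[17] = 2·max(15,243) = 2·243 = 486
One optimal split: 3 + 3 + 3 + 3 + 3 + 2; product 3·3·3·3·3·2 = 486.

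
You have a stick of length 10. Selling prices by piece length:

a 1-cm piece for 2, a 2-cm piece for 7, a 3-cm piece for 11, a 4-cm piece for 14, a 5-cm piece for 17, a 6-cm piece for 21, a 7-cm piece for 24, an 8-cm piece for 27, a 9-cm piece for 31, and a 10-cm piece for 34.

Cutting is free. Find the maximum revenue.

Let R[k] be the best obtainable value from length k. For each k, try every first piece i and keep the best of price[i] + R[k−i].
R[1] = 2
R[2] = max(2+2, 7+0) = 7
R[3] = max(2+7, 7+2, 11+0) = 11
R[4] = max(2+11, 7+7, 11+2, 14+0) = 14
R[5] = max(2+14, 7+11, 11+7, 14+2, 17+0) = 18
R[6] = max(2+18, 7+14, 11+11, 14+7, 17+2, 21+0) = 22
R[7] = max(2+22, 7+18, 11+14, …, 21+2, 24+0) = 25
R[8] = max(2+25, 7+22, 11+18, …, 24+2, 27+0) = 29
R[9] = max(2+29, 7+25, 11+22, …, 27+2, 31+0) = 33
R[10] = max(2+33, 7+29, 11+25, …, 31+2, 34+0) = 36
One optimal cutting: 3 + 3 + 2 + 2 → 11 + 11 + 7 + 7 = 36.

36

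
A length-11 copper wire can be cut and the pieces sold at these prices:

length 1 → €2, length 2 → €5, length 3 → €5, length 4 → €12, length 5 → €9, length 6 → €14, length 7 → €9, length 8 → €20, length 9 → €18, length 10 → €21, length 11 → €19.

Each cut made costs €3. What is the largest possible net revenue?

Consider every possible first cut. r[k] is the best of p[i]+r[k−i] over all sellable i≤k, charging 3 whenever i<k.
r[1] = 2
r[2] = 5
r[3] = 5
r[4] = 12
r[5] = 11  (first piece 1, then r[4]=12)
r[6] = 14  (first piece 2, then r[4]=12)
r[7] = 14  (first piece 3, then r[4]=12)
r[8] = 21  (first piece 4, then r[4]=12)
r[9] = 20  (first piece 1, then r[8]=21)
r[10] = 23  (first piece 2, then r[8]=21)
r[11] = 23  (first piece 3, then r[8]=21)
One optimal plan: pieces 4 + 4 + 3 (2 cuts) → €29 − €6 = €23.

23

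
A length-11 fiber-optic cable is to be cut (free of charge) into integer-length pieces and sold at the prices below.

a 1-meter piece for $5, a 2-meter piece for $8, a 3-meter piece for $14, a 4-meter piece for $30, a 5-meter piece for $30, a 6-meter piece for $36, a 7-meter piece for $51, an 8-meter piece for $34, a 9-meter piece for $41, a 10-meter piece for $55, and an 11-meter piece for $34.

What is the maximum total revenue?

81

Consider every possible first cut. best[k] is the best of p[i]+best[k−i] over all sellable i≤k.
best[1] = 5
best[2] = 10  (first piece 1, then best[1]=5)
best[3] = 15  (first piece 1, then best[2]=10)
best[4] = 30
best[5] = 35  (first piece 1, then best[4]=30)
best[6] = 40  (first piece 1, then best[5]=35)
best[7] = 51
best[8] = 60  (first piece 4, then best[4]=30)
best[9] = 65  (first piece 1, then best[8]=60)
best[10] = 70  (first piece 1, then best[9]=65)
best[11] = 81  (first piece 4, then best[7]=51)
One optimal cutting: 7 + 4 → $51 + $30 = $81.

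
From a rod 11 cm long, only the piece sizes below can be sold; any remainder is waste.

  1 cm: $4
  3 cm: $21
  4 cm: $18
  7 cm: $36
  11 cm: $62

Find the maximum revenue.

Build f[k] bottom-up: f[k] = max over allowed piece i of (p[i] + f[k−i]).
f[1] = 4
f[2] = 8  (first piece 1, then f[1]=4)
f[3] = 21
f[4] = 25  (first piece 1, then f[3]=21)
f[5] = 29  (first piece 1, then f[4]=25)
f[6] = 42  (first piece 3, then f[3]=21)
f[7] = 46  (first piece 1, then f[6]=42)
f[8] = 50  (first piece 1, then f[7]=46)
f[9] = 63  (first piece 3, then f[6]=42)
f[10] = 67  (first piece 1, then f[9]=63)
f[11] = 71  (first piece 1, then f[10]=67)
One optimal cutting: 3 + 3 + 3 + 1 + 1 → $71.

71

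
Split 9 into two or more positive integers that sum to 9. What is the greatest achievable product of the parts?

27

Let P[k] be the best product for length k (with at least one cut). For each first piece i, the rest contributes max(k−i, P[k−i]).
P[2] = 1×max(1,0) = 1×1 = 1
P[3] = max(1×2, 2×1) = 2
P[4] = max(1×3, 2×2, 3×1) = 4
P[5] = max(1×4, 2×3, 3×2, 4×1) = 6
P[6] = max(1×6, 2×4, 3×3, 4×2, 5×1) = 9
P[7] = max(1×9, 2×6, 3×4, 4×3, 5×2, 6×1) = 12
P[8] = max(1×12, 2×9, 3×6, …, 6×2, 7×1) = 18
P[9] = max(1×18, 2×12, 3×9, …, 7×2, 8×1) = 27
One optimal split: 3 + 3 + 3; product 3×3×3 = 27.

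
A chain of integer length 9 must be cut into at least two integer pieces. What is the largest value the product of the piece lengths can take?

Fill f[k] for k=2..9: at each k try every first piece i and multiply by the better of (k−i) uncut or f[k−i].
f[2] = 1×max(1,0) = 1×1 = 1
f[3] = max(1×2, 2×1) = 2
f[4] = max(1×3, 2×2, 3×1) = 4
f[5] = max(1×4, 2×3, 3×2, 4×1) = 6
f[6] = max(1×6, 2×4, 3×3, 4×2, 5×1) = 9
f[7] = max(1×9, 2×6, 3×4, 4×3, 5×2, 6×1) = 12
f[8] = max(1×12, 2×9, 3×6, …, 6×2, 7×1) = 18
f[9] = max(1×18, 2×12, 3×9, …, 7×2, 8×1) = 27
One optimal split: 3 + 3 + 3; product 3×3×3 = 27.

27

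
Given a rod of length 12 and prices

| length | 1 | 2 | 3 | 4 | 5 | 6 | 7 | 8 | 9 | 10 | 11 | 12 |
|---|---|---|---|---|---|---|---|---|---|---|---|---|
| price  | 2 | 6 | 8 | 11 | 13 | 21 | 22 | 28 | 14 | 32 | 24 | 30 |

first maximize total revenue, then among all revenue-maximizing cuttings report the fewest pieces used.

2

Consider every possible first cut. r[k] is the best of p[i]+r[k−i] over all sellable i≤k.
r[1] = 2
r[2] = 6
r[3] = 8  (first piece 1, then r[2]=6)
r[4] = 12  (first piece 2, then r[2]=6)
r[5] = 14  (first piece 1, then r[4]=12)
r[6] = 21
r[7] = 23  (first piece 1, then r[6]=21)
r[8] = 28
r[9] = 30  (first piece 1, then r[8]=28)
r[10] = 34  (first piece 2, then r[8]=28)
r[11] = 36  (first piece 1, then r[10]=34)
r[12] = 42  (first piece 6, then r[6]=21)
Maximum revenue is 42.
Now minimize piece count subject to staying optimal: for each k, pieces[k] = 1 + min over i with p[i]+r[k−i]=r[k] of pieces[k−i].
pieces[9] = 2
pieces[10] = 2
pieces[11] = 2
pieces[12] = 2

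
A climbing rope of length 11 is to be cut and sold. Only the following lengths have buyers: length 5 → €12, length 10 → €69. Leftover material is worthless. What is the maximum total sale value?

Build f[k] bottom-up: f[k] = max over allowed piece i of (p[i] + f[k−i]).
f[1] = 0
f[2] = 0
f[3] = 0
f[4] = 0
f[5] = 12
f[6] = 12
f[7] = 12
f[8] = 12
f[9] = 12
f[10] = max(12+12, 69+0) = 69
f[11] = max(12+12, 69+0) = 69
One optimal cutting: pieces 10 with 1 meter of scrap → €69.

69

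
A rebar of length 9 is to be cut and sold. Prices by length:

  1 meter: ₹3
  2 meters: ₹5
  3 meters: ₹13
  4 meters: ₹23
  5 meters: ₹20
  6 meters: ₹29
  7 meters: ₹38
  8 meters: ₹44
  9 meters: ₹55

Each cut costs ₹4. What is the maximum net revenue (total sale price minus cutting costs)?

55

Build r[k] bottom-up: r[k] = max over allowed piece i of (p[i] + r[k−i]) − 4 per cut.
r[1] = 3
r[2] = 5
r[3] = 13
r[4] = 23
r[5] = 22  (first piece 1, then r[4]=23)
r[6] = 29
r[7] = 38
r[8] = 44
r[9] = 55
Best is to make no cuts and sell whole for ₹55.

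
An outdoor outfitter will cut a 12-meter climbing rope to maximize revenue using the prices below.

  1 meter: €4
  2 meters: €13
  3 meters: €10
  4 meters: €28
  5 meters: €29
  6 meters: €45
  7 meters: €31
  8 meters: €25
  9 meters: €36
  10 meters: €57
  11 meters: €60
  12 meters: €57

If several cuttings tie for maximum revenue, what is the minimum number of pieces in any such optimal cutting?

Consider every possible first cut. r[k] is the best of p[i]+r[k−i] over all sellable i≤k.
r[1] = 4
r[2] = 13
r[3] = 17  (first piece 1, then r[2]=13)
r[4] = 28
r[5] = 32  (first piece 1, then r[4]=28)
r[6] = 45
r[7] = 49  (first piece 1, then r[6]=45)
r[8] = 58  (first piece 2, then r[6]=45)
r[9] = 62  (first piece 1, then r[8]=58)
r[10] = 73  (first piece 4, then r[6]=45)
r[11] = 77  (first piece 1, then r[10]=73)
r[12] = 90  (first piece 6, then r[6]=45)
Maximum revenue is €90.
Now minimize piece count subject to staying optimal: for each k, pieces[k] = 1 + min over i with p[i]+r[k−i]=r[k] of pieces[k−i].
pieces[9] = 3
pieces[10] = 2
pieces[11] = 3
pieces[12] = 2

2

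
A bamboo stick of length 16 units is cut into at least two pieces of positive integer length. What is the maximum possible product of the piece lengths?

324

Define f[k] = max over 1≤i<k of i · max(k−i, f[k−i]); the inner max lets the remainder stay uncut if that's better.
Small cases: f[2]=1, f[3]=2, f[4]=4, f[5]=6, f[6]=9, f[7]=12, f[8]=18, f[9]=27, f[10]=36.
f[11] = 2×max(9,27) = 2×27 = 54
f[12] = 3×max(9,27) = 3×27 = 81
f[13] = 2×max(11,54) = 2×54 = 108
f[14] = 2×max(12,81) = 2×81 = 162
f[15] = 3×max(12,81) = 3×81 = 243
f[16] = 2×max(14,162) = 2×162 = 324
One optimal split: 3 + 3 + 3 + 3 + 2 + 2; product 3×3×3×3×2×2 = 324.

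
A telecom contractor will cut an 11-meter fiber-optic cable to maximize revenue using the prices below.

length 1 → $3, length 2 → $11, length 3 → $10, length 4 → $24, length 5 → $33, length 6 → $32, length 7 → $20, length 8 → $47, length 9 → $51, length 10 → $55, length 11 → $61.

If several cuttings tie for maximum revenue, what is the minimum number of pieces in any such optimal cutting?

Consider every possible first cut. r[k] is the best of p[i]+r[k−i] over all sellable i≤k.
r[1] = 3
r[2] = 11
r[3] = 14  (first piece 1, then r[2]=11)
r[4] = 24
r[5] = 33
r[6] = 36  (first piece 1, then r[5]=33)
r[7] = 44  (first piece 2, then r[5]=33)
r[8] = 48  (first piece 4, then r[4]=24)
r[9] = 57  (first piece 4, then r[5]=33)
r[10] = 66  (first piece 5, then r[5]=33)
r[11] = 69  (first piece 1, then r[10]=66)
Maximum revenue is $69.
Now minimize piece count subject to staying optimal: for each k, pieces[k] = 1 + min over i with p[i]+r[k−i]=r[k] of pieces[k−i].
pieces[8] = 2
pieces[9] = 2
pieces[10] = 2
pieces[11] = 3

3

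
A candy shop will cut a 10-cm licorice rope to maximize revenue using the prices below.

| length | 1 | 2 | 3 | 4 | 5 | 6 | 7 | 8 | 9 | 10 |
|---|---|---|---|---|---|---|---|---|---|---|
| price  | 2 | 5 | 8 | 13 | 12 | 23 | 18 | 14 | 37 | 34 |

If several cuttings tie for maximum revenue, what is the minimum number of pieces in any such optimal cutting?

Let r[k] be the best obtainable value from length k. For each k, try every first piece i and keep the best of price[i] + r[k−i].
r[1] = 2
r[2] = 5
r[3] = 8
r[4] = 13
r[5] = 15  (first piece 1, then r[4]=13)
r[6] = 23
r[7] = 25  (first piece 1, then r[6]=23)
r[8] = 28  (first piece 2, then r[6]=23)
r[9] = 37
r[10] = 39  (first piece 1, then r[9]=37)
Maximum revenue is ¢39.
Now minimize piece count subject to staying optimal: for each k, pieces[k] = 1 + min over i with p[i]+r[k−i]=r[k] of pieces[k−i].
pieces[7] = 2
pieces[8] = 2
pieces[9] = 1
pieces[10] = 2

2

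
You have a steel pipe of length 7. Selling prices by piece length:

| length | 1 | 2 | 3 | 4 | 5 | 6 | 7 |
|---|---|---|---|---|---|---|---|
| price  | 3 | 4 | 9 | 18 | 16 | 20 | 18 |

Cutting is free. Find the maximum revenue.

27

Consider every possible first cut. v[k] is the best of p[i]+v[k−i] over all sellable i≤k.
v[1] = 3
v[2] = 6  (first piece 1, then v[1]=3)
v[3] = 9  (first piece 1, then v[2]=6)
v[4] = 18
v[5] = 21  (first piece 1, then v[4]=18)
v[6] = 24  (first piece 1, then v[5]=21)
v[7] = 27  (first piece 1, then v[6]=24)
One optimal cutting: 4 + 1 + 1 + 1 → $18 + $3 + $3 + $3 = $27.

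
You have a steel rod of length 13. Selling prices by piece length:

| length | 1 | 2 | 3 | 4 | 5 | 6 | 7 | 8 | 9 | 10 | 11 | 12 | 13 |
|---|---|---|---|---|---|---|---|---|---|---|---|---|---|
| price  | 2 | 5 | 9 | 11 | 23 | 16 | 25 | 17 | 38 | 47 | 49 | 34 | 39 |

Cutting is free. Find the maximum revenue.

Consider every possible first cut. R[k] is the best of p[i]+R[k−i] over all sellable i≤k.
R[1] = 2
R[2] = max(2+2, 5+0) = 5
R[3] = max(2+5, 5+2, 9+0) = 9
R[4] = max(2+9, 5+5, 9+2, 11+0) = 11
R[5] = max(2+11, 5+9, 9+5, 11+2, 23+0) = 23
R[6] = max(2+23, 5+11, 9+9, 11+5, 23+2, 16+0) = 25
R[7] = max(2+25, 5+23, 9+11, …, 16+2, 25+0) = 28
R[8] = max(2+28, 5+25, 9+23, …, 25+2, 17+0) = 32
R[9] = max(2+32, 5+28, 9+25, …, 17+2, 38+0) = 38
R[10] = max(2+38, 5+32, 9+28, …, 38+2, 47+0) = 47
R[11] = max(2+47, 5+38, 9+32, …, 47+2, 49+0) = 49
R[12] = max(2+49, 5+47, 9+38, …, 49+2, 34+0) = 52
R[13] = max(2+52, 5+49, 9+47, …, 34+2, 39+0) = 56
One optimal cutting: 10 + 3 → $47 + $9 = $56.

56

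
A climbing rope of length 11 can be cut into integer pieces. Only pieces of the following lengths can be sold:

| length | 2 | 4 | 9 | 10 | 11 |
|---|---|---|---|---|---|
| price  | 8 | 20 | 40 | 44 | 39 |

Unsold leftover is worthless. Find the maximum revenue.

Build best[k] bottom-up: best[k] = max over allowed piece i of (p[i] + best[k−i]).
best[1] = 0
best[2] = 8
best[3] = 8
best[4] = max(8+8, 20+0) = 20
best[5] = max(8+8, 20+0) = 20
best[6] = max(8+20, 20+8) = 28
best[7] = max(8+20, 20+8) = 28
best[8] = max(8+28, 20+20) = 40
best[9] = max(8+28, 20+20, 40+0) = 40
best[10] = max(8+40, 20+28, 40+0, 44+0) = 48
best[11] = max(8+40, 20+28, 40+8, 44+0, 39+0) = 48
One optimal cutting: pieces 4 + 4 + 2 with 1 meter of scrap → €48.

48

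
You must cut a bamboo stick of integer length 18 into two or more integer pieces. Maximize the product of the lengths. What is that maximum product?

Define g[k] = max over 1≤i<k of i · max(k−i, g[k−i]); the inner max lets the remainder stay uncut if that's better.
g[2] = 1·max(1,0) = 1·1 = 1
g[3] = max(1·2, 2·1) = 2
g[4] = max(1·3, 2·2, 3·1) = 4
g[5] = max(1·4, 2·3, 3·2, 4·1) = 6
g[6] = max(1·6, 2·4, 3·3, 4·2, 5·1) = 9
g[7] = max(1·9, 2·6, 3·4, 4·3, 5·2, 6·1) = 12
g[8] = max(1·12, 2·9, 3·6, …, 6·2, 7·1) = 18
g[9] = max(1·18, 2·12, 3·9, …, 7·2, 8·1) = 27
g[10] = max(1·27, 2·18, 3·12, …, 8·2, 9·1) = 36
g[11] = max(1·36, 2·27, 3·18, …, 9·2, 10·1) = 54
g[12] = max(1·54, 2·36, 3·27, …, 10·2, 11·1) = 81
g[13] = max(1·81, 2·54, 3·36, …, 11·2, 12·1) = 108
g[14] = max(1·108, 2·81, 3·54, …, 12·2, 13·1) = 162
g[15] = max(1·162, 2·108, 3·81, …, 13·2, 14·1) = 243
g[16] = max(1·243, 2·162, 3·108, …, 14·2, 15·1) = 324
g[17] = max(1·324, 2·243, 3·162, …, 15·2, 16·1) = 486
g[18] = max(1·486, 2·324, 3·243, …, 16·2, 17·1) = 729
One optimal split: 3 + 3 + 3 + 3 + 3 + 3; product 3·3·3·3·3·3 = 729.

729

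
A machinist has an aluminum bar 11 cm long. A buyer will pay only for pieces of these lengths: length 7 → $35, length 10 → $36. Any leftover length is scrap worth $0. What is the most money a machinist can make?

Build r[k] bottom-up: r[k] = max over allowed piece i of (p[i] + r[k−i]).
r[1] = 0
r[2] = 0
r[3] = 0
r[4] = 0
r[5] = 0
r[6] = 0
r[7] = 35
r[8] = 35
r[9] = 35
r[10] = 36
r[11] = 36
One optimal cutting: pieces 10 with 1 cm of scrap → $36.

36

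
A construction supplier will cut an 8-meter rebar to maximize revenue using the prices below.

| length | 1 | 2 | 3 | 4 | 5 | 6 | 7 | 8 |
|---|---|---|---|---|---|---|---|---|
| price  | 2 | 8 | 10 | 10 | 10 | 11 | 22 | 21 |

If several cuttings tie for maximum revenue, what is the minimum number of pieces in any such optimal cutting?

4

Consider every possible first cut. r[k] is the best of p[i]+r[k−i] over all sellable i≤k.
r[1] = 2
r[2] = 8
r[3] = 10  (first piece 1, then r[2]=8)
r[4] = 16  (first piece 2, then r[2]=8)
r[5] = 18  (first piece 1, then r[4]=16)
r[6] = 24  (first piece 2, then r[4]=16)
r[7] = 26  (first piece 1, then r[6]=24)
r[8] = 32  (first piece 2, then r[6]=24)
Maximum revenue is ₹32.
Now minimize piece count subject to staying optimal: for each k, pieces[k] = 1 + min over i with p[i]+r[k−i]=r[k] of pieces[k−i].
pieces[5] = 2
pieces[6] = 3
pieces[7] = 3
pieces[8] = 4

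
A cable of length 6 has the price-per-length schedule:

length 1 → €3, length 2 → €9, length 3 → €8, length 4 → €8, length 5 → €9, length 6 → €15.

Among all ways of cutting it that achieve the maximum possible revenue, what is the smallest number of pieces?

3

Build r[k] bottom-up: r[k] = max over allowed piece i of (p[i] + r[k−i]).
r[1] = 3
r[2] = 9
r[3] = 12  (first piece 1, then r[2]=9)
r[4] = 18  (first piece 2, then r[2]=9)
r[5] = 21  (first piece 1, then r[4]=18)
r[6] = 27  (first piece 2, then r[4]=18)
Maximum revenue is €27.
Now minimize piece count subject to staying optimal: for each k, pieces[k] = 1 + min over i with p[i]+r[k−i]=r[k] of pieces[k−i].
pieces[3] = 2
pieces[4] = 2
pieces[5] = 3
pieces[6] = 3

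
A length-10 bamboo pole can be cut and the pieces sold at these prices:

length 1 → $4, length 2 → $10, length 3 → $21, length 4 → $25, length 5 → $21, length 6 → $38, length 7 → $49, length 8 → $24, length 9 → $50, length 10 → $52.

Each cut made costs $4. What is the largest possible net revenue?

Let v[k] be the best obtainable value from length k. For each k, try every first piece i and keep the best of price[i] + v[k−i] minus the 4 cut fee when i<k.
v[1] = 4
v[2] = max(4+4-4, 10+0) = 10
v[3] = max(4+10-4, 10+4-4, 21+0) = 21
v[4] = max(4+21-4, 10+10-4, 21+4-4, 25+0) = 25
v[5] = max(4+25-4, 10+21-4, 21+10-4, 25+4-4, 21+0) = 27
v[6] = max(4+27-4, 10+25-4, 21+21-4, 25+10-4, 21+4-4, 38+0) = 38
v[7] = max(4+38-4, 10+27-4, 21+25-4, …, 38+4-4, 49+0) = 49
v[8] = max(4+49-4, 10+38-4, 21+27-4, …, 49+4-4, 24+0) = 49
v[9] = max(4+49-4, 10+49-4, 21+38-4, …, 24+4-4, 50+0) = 55
v[10] = max(4+55-4, 10+49-4, 21+49-4, …, 50+4-4, 52+0) = 66
One optimal plan: pieces 7 + 3 (1 cut) → $70 − $4 = $66.

66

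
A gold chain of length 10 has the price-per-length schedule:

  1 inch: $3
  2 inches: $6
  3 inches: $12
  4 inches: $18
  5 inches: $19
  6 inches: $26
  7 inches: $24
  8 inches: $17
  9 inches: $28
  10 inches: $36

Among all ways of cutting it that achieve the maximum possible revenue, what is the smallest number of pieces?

Let r[k] be the best obtainable value from length k. For each k, try every first piece i and keep the best of price[i] + r[k−i].
r[1] = 3
r[2] = max(3+3, 6+0) = 6
r[3] = max(3+6, 6+3, 12+0) = 12
r[4] = max(3+12, 6+6, 12+3, 18+0) = 18
r[5] = max(3+18, 6+12, 12+6, 18+3, 19+0) = 21
r[6] = max(3+21, 6+18, 12+12, 18+6, 19+3, 26+0) = 26
r[7] = max(3+26, 6+21, 12+18, …, 26+3, 24+0) = 30
r[8] = max(3+30, 6+26, 12+21, …, 24+3, 17+0) = 36
r[9] = max(3+36, 6+30, 12+26, …, 17+3, 28+0) = 39
r[10] = max(3+39, 6+36, 12+30, …, 28+3, 36+0) = 44
Maximum revenue is $44.
Now minimize piece count subject to staying optimal: for each k, pieces[k] = 1 + min over i with p[i]+r[k−i]=r[k] of pieces[k−i].
pieces[7] = 2
pieces[8] = 2
pieces[9] = 3
pieces[10] = 2

2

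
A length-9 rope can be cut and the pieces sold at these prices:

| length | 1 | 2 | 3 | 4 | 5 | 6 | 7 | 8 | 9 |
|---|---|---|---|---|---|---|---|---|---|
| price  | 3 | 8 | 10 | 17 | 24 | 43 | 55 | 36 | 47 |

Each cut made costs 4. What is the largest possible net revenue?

59

Let net[k] be the best obtainable value from length k. For each k, try every first piece i and keep the best of price[i] + net[k−i] minus the 4 cut fee when i<k.
net[1] = 3
net[2] = max(3+3-4, 8+0) = 8
net[3] = max(3+8-4, 8+3-4, 10+0) = 10
net[4] = max(3+10-4, 8+8-4, 10+3-4, 17+0) = 17
net[5] = max(3+17-4, 8+10-4, 10+8-4, 17+3-4, 24+0) = 24
net[6] = max(3+24-4, 8+17-4, 10+10-4, 17+8-4, 24+3-4, 43+0) = 43
net[7] = max(3+43-4, 8+24-4, 10+17-4, …, 43+3-4, 55+0) = 55
net[8] = max(3+55-4, 8+43-4, 10+24-4, …, 55+3-4, 36+0) = 54
net[9] = max(3+54-4, 8+55-4, 10+43-4, …, 36+3-4, 47+0) = 59
One optimal plan: pieces 7 + 2 (1 cut) → 63 − 4 = 59.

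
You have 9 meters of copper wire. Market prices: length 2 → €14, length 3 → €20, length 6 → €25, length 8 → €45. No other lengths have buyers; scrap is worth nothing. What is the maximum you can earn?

62

Build f[k] bottom-up: f[k] = max over allowed piece i of (p[i] + f[k−i]).
f[1] = 0
f[2] = 14
f[3] = max(14+0, 20+0) = 20
f[4] = max(14+14, 20+0) = 28
f[5] = max(14+20, 20+14) = 34
f[6] = max(14+28, 20+20, 25+0) = 42
f[7] = max(14+34, 20+28, 25+0) = 48
f[8] = max(14+42, 20+34, 25+14, 45+0) = 56
f[9] = max(14+48, 20+42, 25+20, 45+0) = 62
One optimal cutting: 3 + 2 + 2 + 2 → €62.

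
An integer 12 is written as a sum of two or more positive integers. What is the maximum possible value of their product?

81

Fill f[k] for k=2..12: at each k try every first piece i and multiply by the better of (k−i) uncut or f[k−i].
f[2] = 1×max(1,0) = 1×1 = 1
f[3] = 1×max(2,1) = 1×2 = 2
f[4] = 2×max(2,1) = 2×2 = 4
f[5] = 2×max(3,2) = 2×3 = 6
f[6] = 3×max(3,2) = 3×3 = 9
f[7] = 2×max(5,6) = 2×6 = 12
f[8] = 2×max(6,9) = 2×9 = 18
f[9] = 3×max(6,9) = 3×9 = 27
f[10] = 2×max(8,18) = 2×18 = 36
f[11] = 2×max(9,27) = 2×27 = 54
f[12] = 3×max(9,27) = 3×27 = 81
One optimal split: 3 + 3 + 3 + 3; product 3×3×3×3 = 81.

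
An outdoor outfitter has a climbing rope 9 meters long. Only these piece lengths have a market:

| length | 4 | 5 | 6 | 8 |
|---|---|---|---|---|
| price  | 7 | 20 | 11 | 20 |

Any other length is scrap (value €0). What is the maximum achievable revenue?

27

Build best[k] bottom-up: best[k] = max over allowed piece i of (p[i] + best[k−i]).
best[1] = 0
best[2] = 0
best[3] = 0
best[4] = 7
best[5] = max(7+0, 20+0) = 20
best[6] = max(7+0, 20+0, 11+0) = 20
best[7] = max(7+0, 20+0, 11+0) = 20
best[8] = max(7+7, 20+0, 11+0, 20+0) = 20
best[9] = max(7+20, 20+7, 11+0, 20+0) = 27
One optimal cutting: 5 + 4 → €27.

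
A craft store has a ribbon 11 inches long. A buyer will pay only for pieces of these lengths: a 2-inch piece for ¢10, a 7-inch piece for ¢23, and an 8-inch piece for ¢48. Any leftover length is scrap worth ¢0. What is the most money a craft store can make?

Build f[k] bottom-up: f[k] = max over allowed piece i of (p[i] + f[k−i]).
f[1] = 0
f[2] = 10
f[3] = 10
f[4] = 20  (first piece 2, then f[2]=10)
f[5] = 20
f[6] = 30  (first piece 2, then f[4]=20)
f[7] = 30
f[8] = 48
f[9] = 48
f[10] = 58  (first piece 2, then f[8]=48)
f[11] = 58
One optimal cutting: pieces 8 + 2 with 1 inch of scrap → ¢58.

58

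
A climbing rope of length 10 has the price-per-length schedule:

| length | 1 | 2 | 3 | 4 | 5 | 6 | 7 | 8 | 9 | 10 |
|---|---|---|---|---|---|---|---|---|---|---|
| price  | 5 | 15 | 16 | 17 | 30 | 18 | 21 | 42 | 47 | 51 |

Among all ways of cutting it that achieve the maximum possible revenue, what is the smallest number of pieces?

5

Build r[k] bottom-up: r[k] = max over allowed piece i of (p[i] + r[k−i]).
r[1] = 5
r[2] = max(5+5, 15+0) = 15
r[3] = max(5+15, 15+5, 16+0) = 20
r[4] = max(5+20, 15+15, 16+5, 17+0) = 30
r[5] = max(5+30, 15+20, 16+15, 17+5, 30+0) = 35
r[6] = max(5+35, 15+30, 16+20, 17+15, 30+5, 18+0) = 45
r[7] = max(5+45, 15+35, 16+30, …, 18+5, 21+0) = 50
r[8] = max(5+50, 15+45, 16+35, …, 21+5, 42+0) = 60
r[9] = max(5+60, 15+50, 16+45, …, 42+5, 47+0) = 65
r[10] = max(5+65, 15+60, 16+50, …, 47+5, 51+0) = 75
Maximum revenue is €75.
Now minimize piece count subject to staying optimal: for each k, pieces[k] = 1 + min over i with p[i]+r[k−i]=r[k] of pieces[k−i].
pieces[7] = 4
pieces[8] = 4
pieces[9] = 5
pieces[10] = 5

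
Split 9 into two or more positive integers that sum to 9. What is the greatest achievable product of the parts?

27

Let prod[k] be the best product for length k (with at least one cut). For each first piece i, the rest contributes max(k−i, prod[k−i]).
Small cases: prod[2]=1, prod[3]=2.
prod[4] = 2×max(2,1) = 2×2 = 4
prod[5] = 2×max(3,2) = 2×3 = 6
prod[6] = 3×max(3,2) = 3×3 = 9
prod[7] = 2×max(5,6) = 2×6 = 12
prod[8] = 2×max(6,9) = 2×9 = 18
prod[9] = 3×max(6,9) = 3×9 = 27
One optimal split: 3 + 3 + 3; product 3×3×3 = 27.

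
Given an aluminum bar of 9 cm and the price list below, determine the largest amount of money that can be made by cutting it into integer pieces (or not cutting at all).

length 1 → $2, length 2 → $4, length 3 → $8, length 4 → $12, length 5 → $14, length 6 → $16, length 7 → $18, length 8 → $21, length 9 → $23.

26

Let R[k] be the best obtainable value from length k. For each k, try every first piece i and keep the best of price[i] + R[k−i].
R[1] = 2
R[2] = max(2+2, 4+0) = 4
R[3] = max(2+4, 4+2, 8+0) = 8
R[4] = max(2+8, 4+4, 8+2, 12+0) = 12
R[5] = max(2+12, 4+8, 8+4, 12+2, 14+0) = 14
R[6] = max(2+14, 4+12, 8+8, 12+4, 14+2, 16+0) = 16
R[7] = max(2+16, 4+14, 8+12, …, 16+2, 18+0) = 20
R[8] = max(2+20, 4+16, 8+14, …, 18+2, 21+0) = 24
R[9] = max(2+24, 4+20, 8+16, …, 21+2, 23+0) = 26
One optimal cutting: 4 + 4 + 1 → $12 + $12 + $2 = $26.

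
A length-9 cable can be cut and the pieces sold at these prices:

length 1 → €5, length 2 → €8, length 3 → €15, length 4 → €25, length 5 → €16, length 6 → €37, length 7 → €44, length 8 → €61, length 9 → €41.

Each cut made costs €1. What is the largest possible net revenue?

65

Consider every possible first cut. v[k] is the best of p[i]+v[k−i] over all sellable i≤k, charging 1 whenever i<k.
v[1] = 5
v[2] = max(5+5-1, 8+0) = 9
v[3] = max(5+9-1, 8+5-1, 15+0) = 15
v[4] = max(5+15-1, 8+9-1, 15+5-1, 25+0) = 25
v[5] = max(5+25-1, 8+15-1, 15+9-1, 25+5-1, 16+0) = 29
v[6] = max(5+29-1, 8+25-1, 15+15-1, 25+9-1, 16+5-1, 37+0) = 37
v[7] = max(5+37-1, 8+29-1, 15+25-1, …, 37+5-1, 44+0) = 44
v[8] = max(5+44-1, 8+37-1, 15+29-1, …, 44+5-1, 61+0) = 61
v[9] = max(5+61-1, 8+44-1, 15+37-1, …, 61+5-1, 41+0) = 65
One optimal plan: pieces 8 + 1 (1 cut) → €66 − €1 = €65.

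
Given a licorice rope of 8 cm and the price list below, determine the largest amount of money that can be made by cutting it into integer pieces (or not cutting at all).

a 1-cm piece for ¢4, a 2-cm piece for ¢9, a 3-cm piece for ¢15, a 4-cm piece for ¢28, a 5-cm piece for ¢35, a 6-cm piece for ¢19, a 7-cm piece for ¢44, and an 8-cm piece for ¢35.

56

Let R[k] be the best obtainable value from length k. For each k, try every first piece i and keep the best of price[i] + R[k−i].
R[1] = 4
R[2] = 9
R[3] = 15
R[4] = 28
R[5] = 35
R[6] = 39  (first piece 1, then R[5]=35)
R[7] = 44  (first piece 2, then R[5]=35)
R[8] = 56  (first piece 4, then R[4]=28)
One optimal cutting: 4 + 4 → ¢28 + ¢28 = ¢56.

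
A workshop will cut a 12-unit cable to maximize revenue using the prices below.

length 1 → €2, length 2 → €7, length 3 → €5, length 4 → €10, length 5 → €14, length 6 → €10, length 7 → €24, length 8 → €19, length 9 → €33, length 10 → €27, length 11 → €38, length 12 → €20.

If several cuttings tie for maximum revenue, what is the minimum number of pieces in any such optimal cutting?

Build r[k] bottom-up: r[k] = max over allowed piece i of (p[i] + r[k−i]).
r[1] = 2
r[2] = max(2+2, 7+0) = 7
r[3] = max(2+7, 7+2, 5+0) = 9
r[4] = max(2+9, 7+7, 5+2, 10+0) = 14
r[5] = max(2+14, 7+9, 5+7, 10+2, 14+0) = 16
r[6] = max(2+16, 7+14, 5+9, 10+7, 14+2, 10+0) = 21
r[7] = max(2+21, 7+16, 5+14, …, 10+2, 24+0) = 24
r[8] = max(2+24, 7+21, 5+16, …, 24+2, 19+0) = 28
r[9] = max(2+28, 7+24, 5+21, …, 19+2, 33+0) = 33
r[10] = max(2+33, 7+28, 5+24, …, 33+2, 27+0) = 35
r[11] = max(2+35, 7+33, 5+28, …, 27+2, 38+0) = 40
r[12] = max(2+40, 7+35, 5+33, …, 38+2, 20+0) = 42
Maximum revenue is €42.
Now minimize piece count subject to staying optimal: for each k, pieces[k] = 1 + min over i with p[i]+r[k−i]=r[k] of pieces[k−i].
pieces[9] = 1
pieces[10] = 2
pieces[11] = 2
pieces[12] = 3

3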